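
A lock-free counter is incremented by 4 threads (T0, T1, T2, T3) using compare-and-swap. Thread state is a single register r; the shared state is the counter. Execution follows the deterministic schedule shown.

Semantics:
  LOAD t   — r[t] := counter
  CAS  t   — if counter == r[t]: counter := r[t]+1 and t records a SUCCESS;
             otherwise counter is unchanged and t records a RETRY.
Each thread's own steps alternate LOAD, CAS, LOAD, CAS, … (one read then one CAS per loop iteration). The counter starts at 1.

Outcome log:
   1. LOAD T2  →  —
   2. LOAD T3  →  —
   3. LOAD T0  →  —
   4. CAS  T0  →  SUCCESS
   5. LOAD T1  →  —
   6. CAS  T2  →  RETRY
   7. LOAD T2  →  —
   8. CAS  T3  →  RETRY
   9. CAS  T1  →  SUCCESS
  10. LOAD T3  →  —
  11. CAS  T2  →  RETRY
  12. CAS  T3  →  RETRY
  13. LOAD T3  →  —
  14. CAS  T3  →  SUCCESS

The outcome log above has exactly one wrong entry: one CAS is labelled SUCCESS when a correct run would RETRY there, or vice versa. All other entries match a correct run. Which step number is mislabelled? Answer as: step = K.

Reference trace:
step 1: T2 LOAD ⇒ load; ctr=1 reg=1
step 2: T3 LOAD ⇒ load; ctr=1 reg=1
step 3: T0 LOAD ⇒ load; ctr=1 reg=1
step 4: T0 CAS ⇒ ok; ctr=2 reg=1
step 5: T1 LOAD ⇒ load; ctr=2 reg=2
step 6: T2 CAS ⇒ retry; ctr=2 reg=1
step 7: T2 LOAD ⇒ load; ctr=2 reg=2
step 8: T3 CAS ⇒ retry; ctr=2 reg=1
step 9: T1 CAS ⇒ ok; ctr=3 reg=2
step 10: T3 LOAD ⇒ load; ctr=3 reg=3
step 11: T2 CAS ⇒ retry; ctr=3 reg=2
step 12: T3 CAS ⇒ ok; ctr=4 reg=3
step 13: T3 LOAD ⇒ load; ctr=4 reg=4
step 14: T3 CAS ⇒ ok; ctr=5 reg=4
Mismatch at 12.

step = 12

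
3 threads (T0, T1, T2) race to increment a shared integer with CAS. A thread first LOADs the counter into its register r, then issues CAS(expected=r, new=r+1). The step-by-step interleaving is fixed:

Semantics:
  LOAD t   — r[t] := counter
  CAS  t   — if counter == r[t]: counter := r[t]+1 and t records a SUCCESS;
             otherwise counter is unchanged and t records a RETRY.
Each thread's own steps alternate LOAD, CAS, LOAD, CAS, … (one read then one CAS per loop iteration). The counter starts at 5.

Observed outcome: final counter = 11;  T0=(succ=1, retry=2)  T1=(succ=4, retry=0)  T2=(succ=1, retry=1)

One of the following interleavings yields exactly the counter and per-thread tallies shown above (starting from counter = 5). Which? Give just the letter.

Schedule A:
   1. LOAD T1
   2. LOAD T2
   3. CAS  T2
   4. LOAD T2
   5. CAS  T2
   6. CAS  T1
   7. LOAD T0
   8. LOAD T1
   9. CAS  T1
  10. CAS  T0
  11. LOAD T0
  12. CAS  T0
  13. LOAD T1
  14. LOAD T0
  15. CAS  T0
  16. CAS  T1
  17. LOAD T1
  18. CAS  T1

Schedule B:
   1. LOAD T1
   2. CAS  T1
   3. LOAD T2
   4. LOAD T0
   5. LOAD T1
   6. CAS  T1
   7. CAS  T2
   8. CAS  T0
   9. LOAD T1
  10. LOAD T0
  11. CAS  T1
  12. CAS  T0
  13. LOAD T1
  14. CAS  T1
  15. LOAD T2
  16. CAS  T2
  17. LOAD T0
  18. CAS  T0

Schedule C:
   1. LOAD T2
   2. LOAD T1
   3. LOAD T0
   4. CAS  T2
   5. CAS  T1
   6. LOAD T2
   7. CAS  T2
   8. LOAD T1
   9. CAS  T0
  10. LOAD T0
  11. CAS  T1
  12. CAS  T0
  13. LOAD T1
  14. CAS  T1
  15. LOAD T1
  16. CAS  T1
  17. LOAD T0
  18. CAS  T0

Run B:
T1 LOAD — after: cnt=5, r=5 — load
T1 CAS — after: cnt=6, r=5 — ok
T2 LOAD — after: cnt=6, r=6 — load
T0 LOAD — after: cnt=6, r=6 — load
T1 LOAD — after: cnt=6, r=6 — load
T1 CAS — after: cnt=7, r=6 — ok
T2 CAS — after: cnt=7, r=6 — retry
T0 CAS — after: cnt=7, r=6 — retry
T1 LOAD — after: cnt=7, r=7 — load
T0 LOAD — after: cnt=7, r=7 — load
T1 CAS — after: cnt=8, r=7 — ok
T0 CAS — after: cnt=8, r=7 — retry
T1 LOAD — after: cnt=8, r=8 — load
T1 CAS — after: cnt=9, r=8 — ok
T2 LOAD — after: cnt=9, r=9 — load
T2 CAS — after: cnt=10, r=9 — ok
T0 LOAD — after: cnt=10, r=10 — load
T0 CAS — after: cnt=11, r=10 — ok

B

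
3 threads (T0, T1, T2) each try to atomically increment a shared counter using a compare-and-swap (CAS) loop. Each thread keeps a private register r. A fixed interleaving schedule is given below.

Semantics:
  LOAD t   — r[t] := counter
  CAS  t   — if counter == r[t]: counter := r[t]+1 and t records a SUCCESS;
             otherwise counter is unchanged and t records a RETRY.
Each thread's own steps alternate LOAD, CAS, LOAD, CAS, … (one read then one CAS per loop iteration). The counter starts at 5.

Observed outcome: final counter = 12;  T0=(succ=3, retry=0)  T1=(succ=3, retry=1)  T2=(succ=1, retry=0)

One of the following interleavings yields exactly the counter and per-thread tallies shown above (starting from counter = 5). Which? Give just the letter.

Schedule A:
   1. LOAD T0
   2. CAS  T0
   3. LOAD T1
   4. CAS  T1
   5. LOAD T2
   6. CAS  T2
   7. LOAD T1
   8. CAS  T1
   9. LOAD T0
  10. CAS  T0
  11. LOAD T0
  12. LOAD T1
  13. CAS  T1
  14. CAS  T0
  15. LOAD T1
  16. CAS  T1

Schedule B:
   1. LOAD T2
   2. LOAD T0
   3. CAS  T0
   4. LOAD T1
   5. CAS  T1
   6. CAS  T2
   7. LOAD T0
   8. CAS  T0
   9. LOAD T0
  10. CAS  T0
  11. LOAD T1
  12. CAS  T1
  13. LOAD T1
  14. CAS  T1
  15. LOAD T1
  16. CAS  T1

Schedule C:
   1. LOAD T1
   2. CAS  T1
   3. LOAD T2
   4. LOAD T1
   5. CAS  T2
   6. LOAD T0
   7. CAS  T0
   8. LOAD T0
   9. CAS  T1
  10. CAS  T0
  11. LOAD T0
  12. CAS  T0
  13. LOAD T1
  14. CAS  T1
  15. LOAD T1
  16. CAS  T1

C

Run C:
T1 LOAD — after: cnt=5, r=5 — load
T1 CAS — after: cnt=6, r=5 — ok
T2 LOAD — after: cnt=6, r=6 — load
T1 LOAD — after: cnt=6, r=6 — load
T2 CAS — after: cnt=7, r=6 — ok
T0 LOAD — after: cnt=7, r=7 — load
T0 CAS — after: cnt=8, r=7 — ok
T0 LOAD — after: cnt=8, r=8 — load
T1 CAS — after: cnt=8, r=6 — retry
T0 CAS — after: cnt=9, r=8 — ok
T0 LOAD — after: cnt=9, r=9 — load
T0 CAS — after: cnt=10, r=9 — ok
T1 LOAD — after: cnt=10, r=10 — load
T1 CAS — after: cnt=11, r=10 — ok
T1 LOAD — after: cnt=11, r=11 — load
T1 CAS — after: cnt=12, r=11 — ok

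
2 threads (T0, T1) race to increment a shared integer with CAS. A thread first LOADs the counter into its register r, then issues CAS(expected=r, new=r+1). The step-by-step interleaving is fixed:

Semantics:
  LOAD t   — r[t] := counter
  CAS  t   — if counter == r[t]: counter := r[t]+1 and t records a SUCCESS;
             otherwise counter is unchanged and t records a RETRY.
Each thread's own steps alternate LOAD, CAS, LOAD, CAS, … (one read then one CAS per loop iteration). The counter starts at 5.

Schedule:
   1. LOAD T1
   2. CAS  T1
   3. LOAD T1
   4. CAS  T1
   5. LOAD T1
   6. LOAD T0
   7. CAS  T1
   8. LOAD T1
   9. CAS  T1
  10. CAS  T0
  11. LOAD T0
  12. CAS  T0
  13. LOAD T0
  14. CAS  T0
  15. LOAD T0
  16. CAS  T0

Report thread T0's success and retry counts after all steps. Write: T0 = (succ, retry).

T1 LOAD — after: cnt=5, r=5 — load
T1 CAS — after: cnt=6, r=5 — ok
T1 LOAD — after: cnt=6, r=6 — load
T1 CAS — after: cnt=7, r=6 — ok
T1 LOAD — after: cnt=7, r=7 — load
T0 LOAD — after: cnt=7, r=7 — load
T1 CAS — after: cnt=8, r=7 — ok
T1 LOAD — after: cnt=8, r=8 — load
T1 CAS — after: cnt=9, r=8 — ok
T0 CAS — after: cnt=9, r=7 — retry
T0 LOAD — after: cnt=9, r=9 — load
T0 CAS — after: cnt=10, r=9 — ok
T0 LOAD — after: cnt=10, r=10 — load
T0 CAS — after: cnt=11, r=10 — ok
T0 LOAD — after: cnt=11, r=11 — load
T0 CAS — after: cnt=12, r=11 — ok

T0 = (3, 1)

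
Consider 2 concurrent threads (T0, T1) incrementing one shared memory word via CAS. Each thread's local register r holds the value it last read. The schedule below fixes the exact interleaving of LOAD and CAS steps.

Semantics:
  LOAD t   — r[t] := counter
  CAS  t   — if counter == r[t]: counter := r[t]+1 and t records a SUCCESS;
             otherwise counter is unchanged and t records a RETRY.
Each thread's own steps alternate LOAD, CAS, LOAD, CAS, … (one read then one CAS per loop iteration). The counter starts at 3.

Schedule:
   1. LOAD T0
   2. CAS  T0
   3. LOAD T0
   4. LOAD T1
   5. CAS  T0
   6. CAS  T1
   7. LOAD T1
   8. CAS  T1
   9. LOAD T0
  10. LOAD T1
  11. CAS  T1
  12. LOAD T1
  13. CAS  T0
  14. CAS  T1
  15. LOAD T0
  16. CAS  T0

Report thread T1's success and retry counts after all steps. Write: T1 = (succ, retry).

step 1: T0 LOAD ⇒ load; ctr=3 reg=3
step 2: T0 CAS ⇒ ok; ctr=4 reg=3
step 3: T0 LOAD ⇒ load; ctr=4 reg=4
step 4: T1 LOAD ⇒ load; ctr=4 reg=4
step 5: T0 CAS ⇒ ok; ctr=5 reg=4
step 6: T1 CAS ⇒ retry; ctr=5 reg=4
step 7: T1 LOAD ⇒ load; ctr=5 reg=5
step 8: T1 CAS ⇒ ok; ctr=6 reg=5
step 9: T0 LOAD ⇒ load; ctr=6 reg=6
step 10: T1 LOAD ⇒ load; ctr=6 reg=6
step 11: T1 CAS ⇒ ok; ctr=7 reg=6
step 12: T1 LOAD ⇒ load; ctr=7 reg=7
step 13: T0 CAS ⇒ retry; ctr=7 reg=6
step 14: T1 CAS ⇒ ok; ctr=8 reg=7
step 15: T0 LOAD ⇒ load; ctr=8 reg=8
step 16: T0 CAS ⇒ ok; ctr=9 reg=8

T1 = (3, 1)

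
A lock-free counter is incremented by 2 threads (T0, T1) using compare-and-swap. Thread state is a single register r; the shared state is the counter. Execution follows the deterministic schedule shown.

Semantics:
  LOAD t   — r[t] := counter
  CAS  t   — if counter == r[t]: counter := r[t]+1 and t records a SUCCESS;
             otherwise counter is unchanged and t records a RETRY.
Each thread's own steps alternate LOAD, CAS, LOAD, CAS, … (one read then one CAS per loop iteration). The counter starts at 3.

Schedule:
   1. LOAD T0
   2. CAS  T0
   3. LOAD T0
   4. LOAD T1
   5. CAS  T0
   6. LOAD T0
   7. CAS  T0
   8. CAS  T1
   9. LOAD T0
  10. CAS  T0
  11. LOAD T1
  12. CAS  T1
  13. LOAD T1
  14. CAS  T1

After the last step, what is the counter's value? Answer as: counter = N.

1. LOAD T0 → mem=3 r[T0]=3 [LOAD]
2. CAS T0 → mem=4 r[T0]=3 [OK]
3. LOAD T0 → mem=4 r[T0]=4 [LOAD]
4. LOAD T1 → mem=4 r[T1]=4 [LOAD]
5. CAS T0 → mem=5 r[T0]=4 [OK]
6. LOAD T0 → mem=5 r[T0]=5 [LOAD]
7. CAS T0 → mem=6 r[T0]=5 [OK]
8. CAS T1 → mem=6 r[T1]=4 [RETRY]
9. LOAD T0 → mem=6 r[T0]=6 [LOAD]
10. CAS T0 → mem=7 r[T0]=6 [OK]
11. LOAD T1 → mem=7 r[T1]=7 [LOAD]
12. CAS T1 → mem=8 r[T1]=7 [OK]
13. LOAD T1 → mem=8 r[T1]=8 [LOAD]
14. CAS T1 → mem=9 r[T1]=8 [OK]

counter = 9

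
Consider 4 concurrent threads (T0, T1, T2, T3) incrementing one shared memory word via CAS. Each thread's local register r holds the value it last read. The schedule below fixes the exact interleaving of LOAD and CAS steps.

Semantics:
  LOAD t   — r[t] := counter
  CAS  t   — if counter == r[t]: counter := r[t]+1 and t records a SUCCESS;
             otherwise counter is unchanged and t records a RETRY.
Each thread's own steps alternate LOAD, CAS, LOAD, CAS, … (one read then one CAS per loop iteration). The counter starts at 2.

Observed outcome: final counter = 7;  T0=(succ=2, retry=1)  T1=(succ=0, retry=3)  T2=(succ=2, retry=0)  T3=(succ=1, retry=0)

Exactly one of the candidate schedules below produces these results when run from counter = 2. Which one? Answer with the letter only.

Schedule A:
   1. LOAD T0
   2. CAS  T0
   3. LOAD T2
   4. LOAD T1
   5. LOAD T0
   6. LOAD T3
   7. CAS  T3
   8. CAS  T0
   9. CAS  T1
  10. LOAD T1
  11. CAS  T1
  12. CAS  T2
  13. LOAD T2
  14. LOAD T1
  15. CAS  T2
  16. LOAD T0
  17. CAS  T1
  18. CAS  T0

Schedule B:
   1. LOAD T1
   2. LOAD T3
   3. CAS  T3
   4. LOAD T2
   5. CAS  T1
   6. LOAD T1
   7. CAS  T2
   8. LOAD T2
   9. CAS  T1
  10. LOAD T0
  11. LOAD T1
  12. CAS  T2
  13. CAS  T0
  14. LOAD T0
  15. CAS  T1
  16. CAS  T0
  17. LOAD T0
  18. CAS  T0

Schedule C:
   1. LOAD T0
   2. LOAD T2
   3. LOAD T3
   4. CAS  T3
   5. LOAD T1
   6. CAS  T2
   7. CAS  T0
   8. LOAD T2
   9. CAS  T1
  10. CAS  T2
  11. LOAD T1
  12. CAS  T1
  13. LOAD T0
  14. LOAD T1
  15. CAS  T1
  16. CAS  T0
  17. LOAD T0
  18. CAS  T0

B

Simulating candidate B:
T1 LOAD — after: cnt=2, r=2 — load
T3 LOAD — after: cnt=2, r=2 — load
T3 CAS — after: cnt=3, r=2 — ok
T2 LOAD — after: cnt=3, r=3 — load
T1 CAS — after: cnt=3, r=2 — retry
T1 LOAD — after: cnt=3, r=3 — load
T2 CAS — after: cnt=4, r=3 — ok
T2 LOAD — after: cnt=4, r=4 — load
T1 CAS — after: cnt=4, r=3 — retry
T0 LOAD — after: cnt=4, r=4 — load
T1 LOAD — after: cnt=4, r=4 — load
T2 CAS — after: cnt=5, r=4 — ok
T0 CAS — after: cnt=5, r=4 — retry
T0 LOAD — after: cnt=5, r=5 — load
T1 CAS — after: cnt=5, r=4 — retry
T0 CAS — after: cnt=6, r=5 — ok
T0 LOAD — after: cnt=6, r=6 — load
T0 CAS — after: cnt=7, r=6 — ok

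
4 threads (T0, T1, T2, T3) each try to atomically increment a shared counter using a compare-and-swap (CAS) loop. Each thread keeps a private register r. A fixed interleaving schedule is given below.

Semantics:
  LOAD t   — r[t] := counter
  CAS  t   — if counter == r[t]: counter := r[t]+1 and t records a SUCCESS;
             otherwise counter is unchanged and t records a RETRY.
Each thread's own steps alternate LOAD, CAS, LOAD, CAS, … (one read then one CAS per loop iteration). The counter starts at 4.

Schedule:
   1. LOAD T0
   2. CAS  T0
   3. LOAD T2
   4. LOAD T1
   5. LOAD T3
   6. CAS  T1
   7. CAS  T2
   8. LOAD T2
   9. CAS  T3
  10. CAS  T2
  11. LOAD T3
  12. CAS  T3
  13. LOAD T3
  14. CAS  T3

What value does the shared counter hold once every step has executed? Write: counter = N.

T0 LOAD — after: cnt=4, r=4 — load
T0 CAS — after: cnt=5, r=4 — ok
T2 LOAD — after: cnt=5, r=5 — load
T1 LOAD — after: cnt=5, r=5 — load
T3 LOAD — after: cnt=5, r=5 — load
T1 CAS — after: cnt=6, r=5 — ok
T2 CAS — after: cnt=6, r=5 — retry
T2 LOAD — after: cnt=6, r=6 — load
T3 CAS — after: cnt=6, r=5 — retry
T2 CAS — after: cnt=7, r=6 — ok
T3 LOAD — after: cnt=7, r=7 — load
T3 CAS — after: cnt=8, r=7 — ok
T3 LOAD — after: cnt=8, r=8 — load
T3 CAS — after: cnt=9, r=8 — ok

counter = 9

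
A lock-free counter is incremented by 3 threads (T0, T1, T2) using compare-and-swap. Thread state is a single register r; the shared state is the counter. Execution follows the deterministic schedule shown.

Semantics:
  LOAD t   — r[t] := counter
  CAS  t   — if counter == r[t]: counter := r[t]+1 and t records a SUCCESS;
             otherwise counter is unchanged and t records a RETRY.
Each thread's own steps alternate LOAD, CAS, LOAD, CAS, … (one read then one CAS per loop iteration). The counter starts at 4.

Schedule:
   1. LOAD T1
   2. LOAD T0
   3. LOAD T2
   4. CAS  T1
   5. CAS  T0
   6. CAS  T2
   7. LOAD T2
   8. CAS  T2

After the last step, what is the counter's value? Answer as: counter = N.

counter = 6

[1] T1.load  rd  (counter 4, T1.r 4)
[2] T0.load  rd  (counter 4, T0.r 4)
[3] T2.load  rd  (counter 4, T2.r 4)
[4] T1.cas  hit  (counter 5, T1.r 4)
[5] T0.cas  miss  (counter 5, T0.r 4)
[6] T2.cas  miss  (counter 5, T2.r 4)
[7] T2.load  rd  (counter 5, T2.r 5)
[8] T2.cas  hit  (counter 6, T2.r 5)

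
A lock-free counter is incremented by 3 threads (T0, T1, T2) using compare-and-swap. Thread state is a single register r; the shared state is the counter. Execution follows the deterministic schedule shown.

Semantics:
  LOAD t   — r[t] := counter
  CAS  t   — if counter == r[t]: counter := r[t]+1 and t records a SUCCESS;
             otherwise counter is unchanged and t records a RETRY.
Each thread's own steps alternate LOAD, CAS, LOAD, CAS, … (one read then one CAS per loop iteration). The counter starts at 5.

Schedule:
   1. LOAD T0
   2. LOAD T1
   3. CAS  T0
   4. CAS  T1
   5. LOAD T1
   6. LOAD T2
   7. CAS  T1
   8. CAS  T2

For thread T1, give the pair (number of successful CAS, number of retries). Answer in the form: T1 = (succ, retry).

T1 = (1, 1)

1. LOAD T0 → mem=5 r[T0]=5 [LOAD]
2. LOAD T1 → mem=5 r[T1]=5 [LOAD]
3. CAS T0 → mem=6 r[T0]=5 [OK]
4. CAS T1 → mem=6 r[T1]=5 [RETRY]
5. LOAD T1 → mem=6 r[T1]=6 [LOAD]
6. LOAD T2 → mem=6 r[T2]=6 [LOAD]
7. CAS T1 → mem=7 r[T1]=6 [OK]
8. CAS T2 → mem=7 r[T2]=6 [RETRY]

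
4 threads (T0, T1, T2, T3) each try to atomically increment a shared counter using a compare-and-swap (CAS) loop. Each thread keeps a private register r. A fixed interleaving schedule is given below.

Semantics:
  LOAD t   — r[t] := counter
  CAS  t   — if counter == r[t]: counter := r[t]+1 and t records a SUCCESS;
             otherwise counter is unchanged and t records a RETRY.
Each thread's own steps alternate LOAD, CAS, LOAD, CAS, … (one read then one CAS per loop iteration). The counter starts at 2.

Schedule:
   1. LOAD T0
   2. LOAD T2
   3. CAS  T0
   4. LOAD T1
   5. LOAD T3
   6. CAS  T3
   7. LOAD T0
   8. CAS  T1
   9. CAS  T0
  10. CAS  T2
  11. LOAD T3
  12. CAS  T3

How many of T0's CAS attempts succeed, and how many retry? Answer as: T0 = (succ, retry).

T0 = (2, 0)

T0 LOAD — after: cnt=2, r=2 — load
T2 LOAD — after: cnt=2, r=2 — load
T0 CAS — after: cnt=3, r=2 — ok
T1 LOAD — after: cnt=3, r=3 — load
T3 LOAD — after: cnt=3, r=3 — load
T3 CAS — after: cnt=4, r=3 — ok
T0 LOAD — after: cnt=4, r=4 — load
T1 CAS — after: cnt=4, r=3 — retry
T0 CAS — after: cnt=5, r=4 — ok
T2 CAS — after: cnt=5, r=2 — retry
T3 LOAD — after: cnt=5, r=5 — load
T3 CAS — after: cnt=6, r=5 — ok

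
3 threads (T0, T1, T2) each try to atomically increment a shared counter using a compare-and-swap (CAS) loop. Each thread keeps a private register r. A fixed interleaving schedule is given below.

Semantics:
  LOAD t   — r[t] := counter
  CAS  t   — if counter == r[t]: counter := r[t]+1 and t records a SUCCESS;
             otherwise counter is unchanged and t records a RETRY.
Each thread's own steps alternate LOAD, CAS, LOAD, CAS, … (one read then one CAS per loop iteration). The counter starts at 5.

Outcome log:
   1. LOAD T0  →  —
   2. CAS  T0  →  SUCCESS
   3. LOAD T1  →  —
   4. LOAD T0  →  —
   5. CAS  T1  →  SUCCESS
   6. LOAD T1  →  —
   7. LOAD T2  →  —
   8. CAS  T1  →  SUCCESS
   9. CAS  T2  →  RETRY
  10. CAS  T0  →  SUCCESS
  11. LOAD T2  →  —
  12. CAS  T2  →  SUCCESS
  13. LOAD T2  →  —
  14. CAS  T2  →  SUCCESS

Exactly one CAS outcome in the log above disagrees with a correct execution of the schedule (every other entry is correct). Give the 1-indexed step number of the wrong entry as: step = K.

Re-executing:
   1) LOAD T0:  M=5  r_T0=5
   2) CAS  T0:  M=6  r_T0=5 ✓
   3) LOAD T1:  M=6  r_T1=6
   4) LOAD T0:  M=6  r_T0=6
   5) CAS  T1:  M=7  r_T1=6 ✓
   6) LOAD T1:  M=7  r_T1=7
   7) LOAD T2:  M=7  r_T2=7
   8) CAS  T1:  M=8  r_T1=7 ✓
   9) CAS  T2:  M=8  r_T2=7 ✗
  10) CAS  T0:  M=8  r_T0=6 ✗
  11) LOAD T2:  M=8  r_T2=8
  12) CAS  T2:  M=9  r_T2=8 ✓
  13) LOAD T2:  M=9  r_T2=9
  14) CAS  T2:  M=10  r_T2=9 ✓
Log disagrees first at step 10.

step = 10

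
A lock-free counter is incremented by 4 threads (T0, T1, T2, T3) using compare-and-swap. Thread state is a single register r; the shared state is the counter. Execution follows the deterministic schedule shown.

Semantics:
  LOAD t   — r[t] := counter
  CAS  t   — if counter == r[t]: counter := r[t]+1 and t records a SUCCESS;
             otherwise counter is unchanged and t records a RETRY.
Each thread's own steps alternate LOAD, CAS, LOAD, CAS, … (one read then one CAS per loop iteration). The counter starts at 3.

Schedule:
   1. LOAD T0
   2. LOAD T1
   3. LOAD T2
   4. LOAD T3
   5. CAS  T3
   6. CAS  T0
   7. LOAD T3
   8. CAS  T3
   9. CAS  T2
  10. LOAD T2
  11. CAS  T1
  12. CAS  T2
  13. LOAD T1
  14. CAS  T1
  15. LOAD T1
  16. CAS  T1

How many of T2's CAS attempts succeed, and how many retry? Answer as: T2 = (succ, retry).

T2 = (1, 1)

1. LOAD T0 → mem=3 r[T0]=3 [LOAD]
2. LOAD T1 → mem=3 r[T1]=3 [LOAD]
3. LOAD T2 → mem=3 r[T2]=3 [LOAD]
4. LOAD T3 → mem=3 r[T3]=3 [LOAD]
5. CAS T3 → mem=4 r[T3]=3 [OK]
6. CAS T0 → mem=4 r[T0]=3 [RETRY]
7. LOAD T3 → mem=4 r[T3]=4 [LOAD]
8. CAS T3 → mem=5 r[T3]=4 [OK]
9. CAS T2 → mem=5 r[T2]=3 [RETRY]
10. LOAD T2 → mem=5 r[T2]=5 [LOAD]
11. CAS T1 → mem=5 r[T1]=3 [RETRY]
12. CAS T2 → mem=6 r[T2]=5 [OK]
13. LOAD T1 → mem=6 r[T1]=6 [LOAD]
14. CAS T1 → mem=7 r[T1]=6 [OK]
15. LOAD T1 → mem=7 r[T1]=7 [LOAD]
16. CAS T1 → mem=8 r[T1]=7 [OK]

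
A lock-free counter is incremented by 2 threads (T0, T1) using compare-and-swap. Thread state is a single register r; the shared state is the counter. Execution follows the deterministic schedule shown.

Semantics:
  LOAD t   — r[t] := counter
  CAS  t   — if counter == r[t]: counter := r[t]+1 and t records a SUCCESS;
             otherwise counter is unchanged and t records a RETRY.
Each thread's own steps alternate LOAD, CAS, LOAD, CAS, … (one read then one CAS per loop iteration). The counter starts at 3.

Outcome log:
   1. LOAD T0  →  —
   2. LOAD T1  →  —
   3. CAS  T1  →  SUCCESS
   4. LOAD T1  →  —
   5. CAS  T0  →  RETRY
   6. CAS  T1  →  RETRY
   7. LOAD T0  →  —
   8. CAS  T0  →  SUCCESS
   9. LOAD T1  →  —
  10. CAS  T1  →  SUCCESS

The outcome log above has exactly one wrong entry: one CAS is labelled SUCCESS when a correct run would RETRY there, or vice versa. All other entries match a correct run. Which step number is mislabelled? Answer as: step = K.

Re-executing:
#1 T0 reads 3
#2 T1 reads 3
#3 T1 CAS(3→4) writes; counter now 4
#4 T1 reads 4
#5 T0 CAS(3→4) fails; counter now 4
#6 T1 CAS(4→5) writes; counter now 5
#7 T0 reads 5
#8 T0 CAS(5→6) writes; counter now 6
#9 T1 reads 6
#10 T1 CAS(6→7) writes; counter now 7
Mismatch at 6.

step = 6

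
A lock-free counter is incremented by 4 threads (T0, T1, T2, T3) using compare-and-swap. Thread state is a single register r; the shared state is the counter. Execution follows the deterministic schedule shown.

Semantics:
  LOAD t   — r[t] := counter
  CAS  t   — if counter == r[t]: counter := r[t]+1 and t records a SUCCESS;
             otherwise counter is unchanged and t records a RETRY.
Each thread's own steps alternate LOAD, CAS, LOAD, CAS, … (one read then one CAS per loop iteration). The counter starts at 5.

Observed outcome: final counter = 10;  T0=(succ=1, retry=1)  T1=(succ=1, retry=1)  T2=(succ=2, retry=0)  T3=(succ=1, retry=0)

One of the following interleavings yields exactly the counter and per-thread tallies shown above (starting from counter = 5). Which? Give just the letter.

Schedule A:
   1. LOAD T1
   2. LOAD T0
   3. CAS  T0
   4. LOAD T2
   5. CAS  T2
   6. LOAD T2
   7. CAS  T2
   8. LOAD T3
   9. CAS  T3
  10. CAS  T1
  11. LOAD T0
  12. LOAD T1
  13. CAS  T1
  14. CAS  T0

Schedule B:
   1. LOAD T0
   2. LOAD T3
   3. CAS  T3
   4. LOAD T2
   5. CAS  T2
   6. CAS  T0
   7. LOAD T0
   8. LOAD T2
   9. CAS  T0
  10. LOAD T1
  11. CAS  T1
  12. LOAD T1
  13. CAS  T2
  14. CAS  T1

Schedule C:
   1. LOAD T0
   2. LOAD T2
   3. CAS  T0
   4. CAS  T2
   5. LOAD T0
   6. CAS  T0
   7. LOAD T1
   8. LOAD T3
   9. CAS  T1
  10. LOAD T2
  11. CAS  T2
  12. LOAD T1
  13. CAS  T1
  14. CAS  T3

A

Simulating candidate A:
step 1: T1 LOAD ⇒ load; ctr=5 reg=5
step 2: T0 LOAD ⇒ load; ctr=5 reg=5
step 3: T0 CAS ⇒ ok; ctr=6 reg=5
step 4: T2 LOAD ⇒ load; ctr=6 reg=6
step 5: T2 CAS ⇒ ok; ctr=7 reg=6
step 6: T2 LOAD ⇒ load; ctr=7 reg=7
step 7: T2 CAS ⇒ ok; ctr=8 reg=7
step 8: T3 LOAD ⇒ load; ctr=8 reg=8
step 9: T3 CAS ⇒ ok; ctr=9 reg=8
step 10: T1 CAS ⇒ retry; ctr=9 reg=5
step 11: T0 LOAD ⇒ load; ctr=9 reg=9
step 12: T1 LOAD ⇒ load; ctr=9 reg=9
step 13: T1 CAS ⇒ ok; ctr=10 reg=9
step 14: T0 CAS ⇒ retry; ctr=10 reg=9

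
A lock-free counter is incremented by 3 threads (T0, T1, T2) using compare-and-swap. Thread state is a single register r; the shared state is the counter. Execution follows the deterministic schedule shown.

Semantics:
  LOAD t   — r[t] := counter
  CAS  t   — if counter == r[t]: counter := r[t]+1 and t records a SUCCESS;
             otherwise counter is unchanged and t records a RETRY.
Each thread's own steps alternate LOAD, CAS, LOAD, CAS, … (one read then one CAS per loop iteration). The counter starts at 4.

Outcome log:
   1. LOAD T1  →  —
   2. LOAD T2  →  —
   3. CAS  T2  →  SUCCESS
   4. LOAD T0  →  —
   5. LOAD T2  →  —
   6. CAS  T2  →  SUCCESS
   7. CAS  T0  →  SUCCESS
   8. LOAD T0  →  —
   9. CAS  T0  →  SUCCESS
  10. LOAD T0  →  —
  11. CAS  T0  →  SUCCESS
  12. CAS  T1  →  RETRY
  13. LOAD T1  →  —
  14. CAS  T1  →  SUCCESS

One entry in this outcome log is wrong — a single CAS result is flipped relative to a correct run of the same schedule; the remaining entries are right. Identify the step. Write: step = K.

step = 7

Re-executing:
1. LOAD T1 → mem=4 r[T1]=4 [LOAD]
2. LOAD T2 → mem=4 r[T2]=4 [LOAD]
3. CAS T2 → mem=5 r[T2]=4 [OK]
4. LOAD T0 → mem=5 r[T0]=5 [LOAD]
5. LOAD T2 → mem=5 r[T2]=5 [LOAD]
6. CAS T2 → mem=6 r[T2]=5 [OK]
7. CAS T0 → mem=6 r[T0]=5 [RETRY]
8. LOAD T0 → mem=6 r[T0]=6 [LOAD]
9. CAS T0 → mem=7 r[T0]=6 [OK]
10. LOAD T0 → mem=7 r[T0]=7 [LOAD]
11. CAS T0 → mem=8 r[T0]=7 [OK]
12. CAS T1 → mem=8 r[T1]=4 [RETRY]
13. LOAD T1 → mem=8 r[T1]=8 [LOAD]
14. CAS T1 → mem=9 r[T1]=8 [OK]
Flip is step 7.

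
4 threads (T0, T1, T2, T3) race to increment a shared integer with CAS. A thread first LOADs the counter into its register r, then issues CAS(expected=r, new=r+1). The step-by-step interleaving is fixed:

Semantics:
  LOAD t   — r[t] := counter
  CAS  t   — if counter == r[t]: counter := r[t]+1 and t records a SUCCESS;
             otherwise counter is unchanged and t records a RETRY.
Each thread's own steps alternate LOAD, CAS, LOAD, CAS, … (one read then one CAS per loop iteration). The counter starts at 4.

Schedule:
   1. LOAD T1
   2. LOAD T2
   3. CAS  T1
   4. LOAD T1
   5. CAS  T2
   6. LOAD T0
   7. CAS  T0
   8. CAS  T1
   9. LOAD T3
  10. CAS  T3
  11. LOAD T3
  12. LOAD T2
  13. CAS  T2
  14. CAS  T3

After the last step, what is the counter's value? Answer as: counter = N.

step 1: T1 LOAD ⇒ load; ctr=4 reg=4
step 2: T2 LOAD ⇒ load; ctr=4 reg=4
step 3: T1 CAS ⇒ ok; ctr=5 reg=4
step 4: T1 LOAD ⇒ load; ctr=5 reg=5
step 5: T2 CAS ⇒ retry; ctr=5 reg=4
step 6: T0 LOAD ⇒ load; ctr=5 reg=5
step 7: T0 CAS ⇒ ok; ctr=6 reg=5
step 8: T1 CAS ⇒ retry; ctr=6 reg=5
step 9: T3 LOAD ⇒ load; ctr=6 reg=6
step 10: T3 CAS ⇒ ok; ctr=7 reg=6
step 11: T3 LOAD ⇒ load; ctr=7 reg=7
step 12: T2 LOAD ⇒ load; ctr=7 reg=7
step 13: T2 CAS ⇒ ok; ctr=8 reg=7
step 14: T3 CAS ⇒ retry; ctr=8 reg=7

counter = 8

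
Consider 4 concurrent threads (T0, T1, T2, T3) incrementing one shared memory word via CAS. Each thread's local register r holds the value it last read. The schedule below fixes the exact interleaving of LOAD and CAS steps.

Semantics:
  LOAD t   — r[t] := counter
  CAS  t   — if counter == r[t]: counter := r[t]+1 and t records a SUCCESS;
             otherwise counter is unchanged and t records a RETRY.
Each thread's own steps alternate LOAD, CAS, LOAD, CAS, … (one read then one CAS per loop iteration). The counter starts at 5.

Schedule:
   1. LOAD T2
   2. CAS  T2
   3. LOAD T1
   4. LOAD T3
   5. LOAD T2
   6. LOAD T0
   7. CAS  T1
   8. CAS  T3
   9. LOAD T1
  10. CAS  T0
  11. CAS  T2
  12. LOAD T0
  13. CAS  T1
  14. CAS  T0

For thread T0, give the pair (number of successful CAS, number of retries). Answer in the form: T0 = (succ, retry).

T0 = (0, 2)

#1 T2 reads 5
#2 T2 CAS(5→6) writes; counter now 6
#3 T1 reads 6
#4 T3 reads 6
#5 T2 reads 6
#6 T0 reads 6
#7 T1 CAS(6→7) writes; counter now 7
#8 T3 CAS(6→7) fails; counter now 7
#9 T1 reads 7
#10 T0 CAS(6→7) fails; counter now 7
#11 T2 CAS(6→7) fails; counter now 7
#12 T0 reads 7
#13 T1 CAS(7→8) writes; counter now 8
#14 T0 CAS(7→8) fails; counter now 8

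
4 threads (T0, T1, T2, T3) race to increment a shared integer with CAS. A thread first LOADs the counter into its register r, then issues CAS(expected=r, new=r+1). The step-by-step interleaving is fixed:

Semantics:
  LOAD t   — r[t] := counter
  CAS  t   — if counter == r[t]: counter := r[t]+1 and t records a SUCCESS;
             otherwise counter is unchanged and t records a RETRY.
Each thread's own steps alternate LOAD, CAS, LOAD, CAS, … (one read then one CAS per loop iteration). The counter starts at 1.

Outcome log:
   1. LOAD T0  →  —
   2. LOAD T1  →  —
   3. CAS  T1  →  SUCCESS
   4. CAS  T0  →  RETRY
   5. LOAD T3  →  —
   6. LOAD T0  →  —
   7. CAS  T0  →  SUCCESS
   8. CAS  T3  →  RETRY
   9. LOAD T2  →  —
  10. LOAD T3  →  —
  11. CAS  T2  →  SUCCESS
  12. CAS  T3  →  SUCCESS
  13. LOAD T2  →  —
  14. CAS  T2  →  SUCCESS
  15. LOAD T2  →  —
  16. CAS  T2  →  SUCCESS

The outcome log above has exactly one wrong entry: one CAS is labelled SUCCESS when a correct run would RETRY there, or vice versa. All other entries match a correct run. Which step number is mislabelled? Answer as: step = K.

Correct run:
#1 T0 reads 1
#2 T1 reads 1
#3 T1 CAS(1→2) writes; counter now 2
#4 T0 CAS(1→2) fails; counter now 2
#5 T3 reads 2
#6 T0 reads 2
#7 T0 CAS(2→3) writes; counter now 3
#8 T3 CAS(2→3) fails; counter now 3
#9 T2 reads 3
#10 T3 reads 3
#11 T2 CAS(3→4) writes; counter now 4
#12 T3 CAS(3→4) fails; counter now 4
#13 T2 reads 4
#14 T2 CAS(4→5) writes; counter now 5
#15 T2 reads 5
#16 T2 CAS(5→6) writes; counter now 6
Flip is step 12.

step = 12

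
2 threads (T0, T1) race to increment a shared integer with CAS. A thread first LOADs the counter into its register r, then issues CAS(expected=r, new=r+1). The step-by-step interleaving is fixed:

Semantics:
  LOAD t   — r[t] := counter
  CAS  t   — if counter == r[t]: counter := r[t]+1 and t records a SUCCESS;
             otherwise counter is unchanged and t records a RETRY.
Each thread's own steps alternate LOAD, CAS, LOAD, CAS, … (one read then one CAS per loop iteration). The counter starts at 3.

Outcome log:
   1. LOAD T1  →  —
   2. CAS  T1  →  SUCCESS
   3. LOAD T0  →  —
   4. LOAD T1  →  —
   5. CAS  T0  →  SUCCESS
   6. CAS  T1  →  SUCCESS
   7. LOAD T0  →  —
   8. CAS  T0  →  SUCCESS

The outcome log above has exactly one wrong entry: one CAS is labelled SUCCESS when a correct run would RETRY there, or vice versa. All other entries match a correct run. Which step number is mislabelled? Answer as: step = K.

step = 6

Reference trace:
step 1: T1 LOAD ⇒ load; ctr=3 reg=3
step 2: T1 CAS ⇒ ok; ctr=4 reg=3
step 3: T0 LOAD ⇒ load; ctr=4 reg=4
step 4: T1 LOAD ⇒ load; ctr=4 reg=4
step 5: T0 CAS ⇒ ok; ctr=5 reg=4
step 6: T1 CAS ⇒ retry; ctr=5 reg=4
step 7: T0 LOAD ⇒ load; ctr=5 reg=5
step 8: T0 CAS ⇒ ok; ctr=6 reg=5
Mismatch at 6.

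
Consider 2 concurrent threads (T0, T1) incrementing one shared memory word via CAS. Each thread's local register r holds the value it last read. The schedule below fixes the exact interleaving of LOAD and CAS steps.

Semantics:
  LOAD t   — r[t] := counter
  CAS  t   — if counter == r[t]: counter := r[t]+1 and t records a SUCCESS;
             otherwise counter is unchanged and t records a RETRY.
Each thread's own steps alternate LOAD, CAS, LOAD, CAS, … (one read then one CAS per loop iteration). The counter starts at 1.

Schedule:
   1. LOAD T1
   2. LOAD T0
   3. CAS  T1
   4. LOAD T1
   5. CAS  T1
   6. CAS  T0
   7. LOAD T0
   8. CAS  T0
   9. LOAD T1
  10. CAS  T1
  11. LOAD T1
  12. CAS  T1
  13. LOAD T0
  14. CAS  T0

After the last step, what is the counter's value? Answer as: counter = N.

1. LOAD T1 → mem=1 r[T1]=1 [LOAD]
2. LOAD T0 → mem=1 r[T0]=1 [LOAD]
3. CAS T1 → mem=2 r[T1]=1 [OK]
4. LOAD T1 → mem=2 r[T1]=2 [LOAD]
5. CAS T1 → mem=3 r[T1]=2 [OK]
6. CAS T0 → mem=3 r[T0]=1 [RETRY]
7. LOAD T0 → mem=3 r[T0]=3 [LOAD]
8. CAS T0 → mem=4 r[T0]=3 [OK]
9. LOAD T1 → mem=4 r[T1]=4 [LOAD]
10. CAS T1 → mem=5 r[T1]=4 [OK]
11. LOAD T1 → mem=5 r[T1]=5 [LOAD]
12. CAS T1 → mem=6 r[T1]=5 [OK]
13. LOAD T0 → mem=6 r[T0]=6 [LOAD]
14. CAS T0 → mem=7 r[T0]=6 [OK]

counter = 7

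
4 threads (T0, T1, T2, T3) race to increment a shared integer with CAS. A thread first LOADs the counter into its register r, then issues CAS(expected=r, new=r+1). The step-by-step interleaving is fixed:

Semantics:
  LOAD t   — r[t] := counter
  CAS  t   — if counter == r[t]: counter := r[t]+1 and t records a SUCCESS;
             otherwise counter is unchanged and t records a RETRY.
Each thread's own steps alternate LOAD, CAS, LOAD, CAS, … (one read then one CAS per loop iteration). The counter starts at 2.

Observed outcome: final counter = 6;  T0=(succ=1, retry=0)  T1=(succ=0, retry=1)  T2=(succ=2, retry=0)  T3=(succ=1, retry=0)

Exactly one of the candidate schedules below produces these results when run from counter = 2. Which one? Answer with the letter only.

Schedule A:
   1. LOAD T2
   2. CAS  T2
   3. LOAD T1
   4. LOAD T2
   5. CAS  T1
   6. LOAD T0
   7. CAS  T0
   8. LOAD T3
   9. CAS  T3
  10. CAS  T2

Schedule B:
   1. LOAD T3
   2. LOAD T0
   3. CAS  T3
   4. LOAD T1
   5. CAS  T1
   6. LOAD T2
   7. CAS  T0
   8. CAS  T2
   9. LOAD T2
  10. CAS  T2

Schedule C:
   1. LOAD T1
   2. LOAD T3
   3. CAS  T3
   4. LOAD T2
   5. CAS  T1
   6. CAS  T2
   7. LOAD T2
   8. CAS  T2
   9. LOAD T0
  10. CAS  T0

Run C:
#1 T1 reads 2
#2 T3 reads 2
#3 T3 CAS(2→3) writes; counter now 3
#4 T2 reads 3
#5 T1 CAS(2→3) fails; counter now 3
#6 T2 CAS(3→4) writes; counter now 4
#7 T2 reads 4
#8 T2 CAS(4→5) writes; counter now 5
#9 T0 reads 5
#10 T0 CAS(5→6) writes; counter now 6

C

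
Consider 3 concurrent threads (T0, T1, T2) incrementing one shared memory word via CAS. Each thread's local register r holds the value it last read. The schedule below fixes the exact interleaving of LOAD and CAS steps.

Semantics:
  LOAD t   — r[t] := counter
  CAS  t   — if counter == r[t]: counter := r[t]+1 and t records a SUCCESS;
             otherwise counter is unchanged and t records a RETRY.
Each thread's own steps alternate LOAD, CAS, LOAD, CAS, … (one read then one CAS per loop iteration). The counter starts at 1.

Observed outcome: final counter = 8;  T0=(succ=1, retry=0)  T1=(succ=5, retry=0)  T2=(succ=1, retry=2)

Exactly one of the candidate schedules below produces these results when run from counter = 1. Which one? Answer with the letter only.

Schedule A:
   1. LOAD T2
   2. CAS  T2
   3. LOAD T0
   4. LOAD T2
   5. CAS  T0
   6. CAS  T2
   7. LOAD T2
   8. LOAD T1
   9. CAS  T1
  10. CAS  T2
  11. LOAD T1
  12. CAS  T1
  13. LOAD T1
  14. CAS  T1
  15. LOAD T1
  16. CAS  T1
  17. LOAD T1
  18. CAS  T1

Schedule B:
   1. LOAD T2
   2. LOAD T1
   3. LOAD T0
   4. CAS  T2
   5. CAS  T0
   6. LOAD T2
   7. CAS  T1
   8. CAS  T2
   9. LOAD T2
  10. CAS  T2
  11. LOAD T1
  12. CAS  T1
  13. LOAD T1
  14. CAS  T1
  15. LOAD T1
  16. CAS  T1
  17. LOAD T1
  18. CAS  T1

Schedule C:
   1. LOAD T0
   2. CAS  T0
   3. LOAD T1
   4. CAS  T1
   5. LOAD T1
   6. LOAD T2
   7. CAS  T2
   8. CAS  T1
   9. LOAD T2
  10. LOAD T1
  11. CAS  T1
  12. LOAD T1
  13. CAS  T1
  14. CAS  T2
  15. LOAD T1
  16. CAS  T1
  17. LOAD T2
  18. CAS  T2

Simulating candidate A:
[1] T2.load  rd  (counter 1, T2.r 1)
[2] T2.cas  hit  (counter 2, T2.r 1)
[3] T0.load  rd  (counter 2, T0.r 2)
[4] T2.load  rd  (counter 2, T2.r 2)
[5] T0.cas  hit  (counter 3, T0.r 2)
[6] T2.cas  miss  (counter 3, T2.r 2)
[7] T2.load  rd  (counter 3, T2.r 3)
[8] T1.load  rd  (counter 3, T1.r 3)
[9] T1.cas  hit  (counter 4, T1.r 3)
[10] T2.cas  miss  (counter 4, T2.r 3)
[11] T1.load  rd  (counter 4, T1.r 4)
[12] T1.cas  hit  (counter 5, T1.r 4)
[13] T1.load  rd  (counter 5, T1.r 5)
[14] T1.cas  hit  (counter 6, T1.r 5)
[15] T1.load  rd  (counter 6, T1.r 6)
[16] T1.cas  hit  (counter 7, T1.r 6)
[17] T1.load  rd  (counter 7, T1.r 7)
[18] T1.cas  hit  (counter 8, T1.r 7)

A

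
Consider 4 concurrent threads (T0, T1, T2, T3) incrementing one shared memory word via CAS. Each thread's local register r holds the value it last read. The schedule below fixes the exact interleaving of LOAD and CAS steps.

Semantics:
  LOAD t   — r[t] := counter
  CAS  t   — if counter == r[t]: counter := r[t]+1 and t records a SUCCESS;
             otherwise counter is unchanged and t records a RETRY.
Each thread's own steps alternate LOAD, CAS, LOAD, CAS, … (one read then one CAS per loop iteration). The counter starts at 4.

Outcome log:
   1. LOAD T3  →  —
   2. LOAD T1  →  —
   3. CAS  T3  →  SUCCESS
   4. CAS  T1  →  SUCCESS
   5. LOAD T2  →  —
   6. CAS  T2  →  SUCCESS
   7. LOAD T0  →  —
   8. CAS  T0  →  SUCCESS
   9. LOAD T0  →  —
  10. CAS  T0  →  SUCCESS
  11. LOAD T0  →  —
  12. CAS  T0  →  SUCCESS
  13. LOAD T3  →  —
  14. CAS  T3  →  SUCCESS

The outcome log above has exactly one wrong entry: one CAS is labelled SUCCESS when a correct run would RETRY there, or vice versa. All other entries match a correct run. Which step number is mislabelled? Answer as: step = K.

step = 4

Re-executing:
T3 LOAD — after: cnt=4, r=4 — load
T1 LOAD — after: cnt=4, r=4 — load
T3 CAS — after: cnt=5, r=4 — ok
T1 CAS — after: cnt=5, r=4 — retry
T2 LOAD — after: cnt=5, r=5 — load
T2 CAS — after: cnt=6, r=5 — ok
T0 LOAD — after: cnt=6, r=6 — load
T0 CAS — after: cnt=7, r=6 — ok
T0 LOAD — after: cnt=7, r=7 — load
T0 CAS — after: cnt=8, r=7 — ok
T0 LOAD — after: cnt=8, r=8 — load
T0 CAS — after: cnt=9, r=8 — ok
T3 LOAD — after: cnt=9, r=9 — load
T3 CAS — after: cnt=10, r=9 — ok
Log disagrees first at step 4.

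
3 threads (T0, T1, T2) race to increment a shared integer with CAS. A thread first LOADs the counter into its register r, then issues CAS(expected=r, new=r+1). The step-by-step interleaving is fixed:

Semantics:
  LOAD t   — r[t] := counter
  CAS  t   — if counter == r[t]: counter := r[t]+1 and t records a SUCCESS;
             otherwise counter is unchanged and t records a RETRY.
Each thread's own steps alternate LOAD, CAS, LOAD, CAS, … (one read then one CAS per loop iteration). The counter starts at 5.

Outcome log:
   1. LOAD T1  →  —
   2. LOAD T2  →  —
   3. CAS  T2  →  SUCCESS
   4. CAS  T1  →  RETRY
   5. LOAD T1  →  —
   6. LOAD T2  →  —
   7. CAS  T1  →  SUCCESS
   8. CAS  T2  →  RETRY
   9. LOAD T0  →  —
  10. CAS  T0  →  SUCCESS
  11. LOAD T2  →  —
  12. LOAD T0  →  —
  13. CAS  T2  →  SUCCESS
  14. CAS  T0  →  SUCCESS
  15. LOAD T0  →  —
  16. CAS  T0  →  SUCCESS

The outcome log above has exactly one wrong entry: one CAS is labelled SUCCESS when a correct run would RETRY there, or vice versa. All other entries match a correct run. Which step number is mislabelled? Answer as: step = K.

step = 14

Correct run:
#1 T1 reads 5
#2 T2 reads 5
#3 T2 CAS(5→6) writes; counter now 6
#4 T1 CAS(5→6) fails; counter now 6
#5 T1 reads 6
#6 T2 reads 6
#7 T1 CAS(6→7) writes; counter now 7
#8 T2 CAS(6→7) fails; counter now 7
#9 T0 reads 7
#10 T0 CAS(7→8) writes; counter now 8
#11 T2 reads 8
#12 T0 reads 8
#13 T2 CAS(8→9) writes; counter now 9
#14 T0 CAS(8→9) fails; counter now 9
#15 T0 reads 9
#16 T0 CAS(9→10) writes; counter now 10
Log disagrees first at step 14.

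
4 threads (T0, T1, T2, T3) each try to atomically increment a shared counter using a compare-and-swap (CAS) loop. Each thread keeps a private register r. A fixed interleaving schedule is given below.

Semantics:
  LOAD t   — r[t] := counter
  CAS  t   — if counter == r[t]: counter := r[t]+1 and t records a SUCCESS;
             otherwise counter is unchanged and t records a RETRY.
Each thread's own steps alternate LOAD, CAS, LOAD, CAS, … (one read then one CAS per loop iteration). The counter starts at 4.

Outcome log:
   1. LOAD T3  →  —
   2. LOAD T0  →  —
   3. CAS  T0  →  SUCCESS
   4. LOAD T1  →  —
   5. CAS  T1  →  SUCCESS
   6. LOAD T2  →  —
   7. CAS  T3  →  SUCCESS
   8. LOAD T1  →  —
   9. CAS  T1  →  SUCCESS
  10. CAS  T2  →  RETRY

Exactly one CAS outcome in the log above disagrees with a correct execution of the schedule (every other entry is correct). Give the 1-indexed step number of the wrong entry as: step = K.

step = 7

Correct run:
[1] T3.load  rd  (counter 4, T3.r 4)
[2] T0.load  rd  (counter 4, T0.r 4)
[3] T0.cas  hit  (counter 5, T0.r 4)
[4] T1.load  rd  (counter 5, T1.r 5)
[5] T1.cas  hit  (counter 6, T1.r 5)
[6] T2.load  rd  (counter 6, T2.r 6)
[7] T3.cas  miss  (counter 6, T3.r 4)
[8] T1.load  rd  (counter 6, T1.r 6)
[9] T1.cas  hit  (counter 7, T1.r 6)
[10] T2.cas  miss  (counter 7, T2.r 6)
Flip is step 7.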